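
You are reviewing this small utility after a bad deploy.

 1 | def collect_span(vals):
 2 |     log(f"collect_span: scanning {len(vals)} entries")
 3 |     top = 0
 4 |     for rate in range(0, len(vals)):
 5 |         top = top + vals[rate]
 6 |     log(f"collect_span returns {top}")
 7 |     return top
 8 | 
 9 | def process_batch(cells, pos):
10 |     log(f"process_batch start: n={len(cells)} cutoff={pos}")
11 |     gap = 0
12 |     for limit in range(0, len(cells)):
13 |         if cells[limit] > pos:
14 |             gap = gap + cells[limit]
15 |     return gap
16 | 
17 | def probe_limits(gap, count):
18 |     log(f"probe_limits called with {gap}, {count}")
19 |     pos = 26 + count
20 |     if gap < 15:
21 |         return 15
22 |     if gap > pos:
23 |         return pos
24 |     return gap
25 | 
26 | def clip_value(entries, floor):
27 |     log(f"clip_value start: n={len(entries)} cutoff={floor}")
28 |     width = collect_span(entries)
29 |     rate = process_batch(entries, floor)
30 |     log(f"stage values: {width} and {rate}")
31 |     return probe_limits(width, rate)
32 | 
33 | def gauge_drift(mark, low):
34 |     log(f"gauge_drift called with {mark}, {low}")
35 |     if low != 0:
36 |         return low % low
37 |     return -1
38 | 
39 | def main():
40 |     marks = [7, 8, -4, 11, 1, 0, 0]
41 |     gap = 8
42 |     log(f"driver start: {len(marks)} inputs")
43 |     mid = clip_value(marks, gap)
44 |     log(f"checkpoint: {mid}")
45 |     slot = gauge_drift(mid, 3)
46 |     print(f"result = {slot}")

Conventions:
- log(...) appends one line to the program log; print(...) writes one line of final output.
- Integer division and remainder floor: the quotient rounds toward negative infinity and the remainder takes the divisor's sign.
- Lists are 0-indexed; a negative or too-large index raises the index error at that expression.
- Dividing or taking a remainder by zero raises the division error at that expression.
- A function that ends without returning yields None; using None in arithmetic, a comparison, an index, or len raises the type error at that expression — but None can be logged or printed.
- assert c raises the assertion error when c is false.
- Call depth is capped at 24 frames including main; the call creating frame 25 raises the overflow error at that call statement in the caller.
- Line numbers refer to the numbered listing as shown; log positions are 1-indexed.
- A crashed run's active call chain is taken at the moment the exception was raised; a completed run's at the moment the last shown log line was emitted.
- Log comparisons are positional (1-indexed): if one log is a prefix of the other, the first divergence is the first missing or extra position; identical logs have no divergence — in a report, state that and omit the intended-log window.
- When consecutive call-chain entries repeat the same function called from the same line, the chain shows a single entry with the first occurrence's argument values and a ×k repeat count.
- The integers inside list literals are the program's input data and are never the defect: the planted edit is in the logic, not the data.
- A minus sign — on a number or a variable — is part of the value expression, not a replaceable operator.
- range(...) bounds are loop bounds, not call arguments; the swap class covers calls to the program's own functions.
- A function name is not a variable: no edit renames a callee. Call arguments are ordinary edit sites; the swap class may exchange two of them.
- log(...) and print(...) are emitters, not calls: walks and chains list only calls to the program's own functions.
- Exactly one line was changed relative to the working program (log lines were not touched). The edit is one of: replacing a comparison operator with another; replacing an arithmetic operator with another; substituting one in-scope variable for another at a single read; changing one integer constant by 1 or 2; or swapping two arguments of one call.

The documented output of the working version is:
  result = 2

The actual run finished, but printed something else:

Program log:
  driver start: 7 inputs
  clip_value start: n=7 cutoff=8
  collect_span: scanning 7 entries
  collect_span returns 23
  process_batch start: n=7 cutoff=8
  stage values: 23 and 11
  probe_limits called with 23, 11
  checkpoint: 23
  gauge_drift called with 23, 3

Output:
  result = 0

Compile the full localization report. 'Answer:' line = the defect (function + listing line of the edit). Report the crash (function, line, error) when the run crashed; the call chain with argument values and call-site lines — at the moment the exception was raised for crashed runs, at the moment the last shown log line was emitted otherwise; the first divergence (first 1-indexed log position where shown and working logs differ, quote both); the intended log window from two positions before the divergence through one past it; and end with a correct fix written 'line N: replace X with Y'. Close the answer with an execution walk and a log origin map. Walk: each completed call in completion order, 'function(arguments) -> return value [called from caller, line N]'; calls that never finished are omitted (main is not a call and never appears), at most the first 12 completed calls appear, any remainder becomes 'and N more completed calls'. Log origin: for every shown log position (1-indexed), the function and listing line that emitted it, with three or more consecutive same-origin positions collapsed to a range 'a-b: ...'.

Answer: the defect is in gauge_drift at line 36.
Core observation: Every logged value matches the working version; the printed result is what differs.
Call chain: main -> gauge_drift(23, 3) (called at line 45).
First divergence: none — the logs agree in full.
Execution walk:
  collect_span([7, 8, -4, 11, 1, 0, 0]) -> 23  [called from clip_value, line 28]
  process_batch([7, 8, -4, 11, 1, 0, 0], 8) -> 11  [called from clip_value, line 29]
  probe_limits(23, 11) -> 23  [called from clip_value, line 31]
  clip_value([7, 8, -4, 11, 1, 0, 0], 8) -> 23  [called from main, line 43]
  gauge_drift(23, 3) -> 0  [called from main, line 45]
Log origin:
  1: emitted by main (line 42)
  2: emitted by clip_value (line 27)
  3: emitted by collect_span (line 2)
  4: emitted by collect_span (line 6)
  5: emitted by process_batch (line 10)
  6: emitted by clip_value (line 30)
  7: emitted by probe_limits (line 18)
  8: emitted by main (line 44)
  9: emitted by gauge_drift (line 34)
A correct fix: line 36: replace `low % low` with `mark % low`.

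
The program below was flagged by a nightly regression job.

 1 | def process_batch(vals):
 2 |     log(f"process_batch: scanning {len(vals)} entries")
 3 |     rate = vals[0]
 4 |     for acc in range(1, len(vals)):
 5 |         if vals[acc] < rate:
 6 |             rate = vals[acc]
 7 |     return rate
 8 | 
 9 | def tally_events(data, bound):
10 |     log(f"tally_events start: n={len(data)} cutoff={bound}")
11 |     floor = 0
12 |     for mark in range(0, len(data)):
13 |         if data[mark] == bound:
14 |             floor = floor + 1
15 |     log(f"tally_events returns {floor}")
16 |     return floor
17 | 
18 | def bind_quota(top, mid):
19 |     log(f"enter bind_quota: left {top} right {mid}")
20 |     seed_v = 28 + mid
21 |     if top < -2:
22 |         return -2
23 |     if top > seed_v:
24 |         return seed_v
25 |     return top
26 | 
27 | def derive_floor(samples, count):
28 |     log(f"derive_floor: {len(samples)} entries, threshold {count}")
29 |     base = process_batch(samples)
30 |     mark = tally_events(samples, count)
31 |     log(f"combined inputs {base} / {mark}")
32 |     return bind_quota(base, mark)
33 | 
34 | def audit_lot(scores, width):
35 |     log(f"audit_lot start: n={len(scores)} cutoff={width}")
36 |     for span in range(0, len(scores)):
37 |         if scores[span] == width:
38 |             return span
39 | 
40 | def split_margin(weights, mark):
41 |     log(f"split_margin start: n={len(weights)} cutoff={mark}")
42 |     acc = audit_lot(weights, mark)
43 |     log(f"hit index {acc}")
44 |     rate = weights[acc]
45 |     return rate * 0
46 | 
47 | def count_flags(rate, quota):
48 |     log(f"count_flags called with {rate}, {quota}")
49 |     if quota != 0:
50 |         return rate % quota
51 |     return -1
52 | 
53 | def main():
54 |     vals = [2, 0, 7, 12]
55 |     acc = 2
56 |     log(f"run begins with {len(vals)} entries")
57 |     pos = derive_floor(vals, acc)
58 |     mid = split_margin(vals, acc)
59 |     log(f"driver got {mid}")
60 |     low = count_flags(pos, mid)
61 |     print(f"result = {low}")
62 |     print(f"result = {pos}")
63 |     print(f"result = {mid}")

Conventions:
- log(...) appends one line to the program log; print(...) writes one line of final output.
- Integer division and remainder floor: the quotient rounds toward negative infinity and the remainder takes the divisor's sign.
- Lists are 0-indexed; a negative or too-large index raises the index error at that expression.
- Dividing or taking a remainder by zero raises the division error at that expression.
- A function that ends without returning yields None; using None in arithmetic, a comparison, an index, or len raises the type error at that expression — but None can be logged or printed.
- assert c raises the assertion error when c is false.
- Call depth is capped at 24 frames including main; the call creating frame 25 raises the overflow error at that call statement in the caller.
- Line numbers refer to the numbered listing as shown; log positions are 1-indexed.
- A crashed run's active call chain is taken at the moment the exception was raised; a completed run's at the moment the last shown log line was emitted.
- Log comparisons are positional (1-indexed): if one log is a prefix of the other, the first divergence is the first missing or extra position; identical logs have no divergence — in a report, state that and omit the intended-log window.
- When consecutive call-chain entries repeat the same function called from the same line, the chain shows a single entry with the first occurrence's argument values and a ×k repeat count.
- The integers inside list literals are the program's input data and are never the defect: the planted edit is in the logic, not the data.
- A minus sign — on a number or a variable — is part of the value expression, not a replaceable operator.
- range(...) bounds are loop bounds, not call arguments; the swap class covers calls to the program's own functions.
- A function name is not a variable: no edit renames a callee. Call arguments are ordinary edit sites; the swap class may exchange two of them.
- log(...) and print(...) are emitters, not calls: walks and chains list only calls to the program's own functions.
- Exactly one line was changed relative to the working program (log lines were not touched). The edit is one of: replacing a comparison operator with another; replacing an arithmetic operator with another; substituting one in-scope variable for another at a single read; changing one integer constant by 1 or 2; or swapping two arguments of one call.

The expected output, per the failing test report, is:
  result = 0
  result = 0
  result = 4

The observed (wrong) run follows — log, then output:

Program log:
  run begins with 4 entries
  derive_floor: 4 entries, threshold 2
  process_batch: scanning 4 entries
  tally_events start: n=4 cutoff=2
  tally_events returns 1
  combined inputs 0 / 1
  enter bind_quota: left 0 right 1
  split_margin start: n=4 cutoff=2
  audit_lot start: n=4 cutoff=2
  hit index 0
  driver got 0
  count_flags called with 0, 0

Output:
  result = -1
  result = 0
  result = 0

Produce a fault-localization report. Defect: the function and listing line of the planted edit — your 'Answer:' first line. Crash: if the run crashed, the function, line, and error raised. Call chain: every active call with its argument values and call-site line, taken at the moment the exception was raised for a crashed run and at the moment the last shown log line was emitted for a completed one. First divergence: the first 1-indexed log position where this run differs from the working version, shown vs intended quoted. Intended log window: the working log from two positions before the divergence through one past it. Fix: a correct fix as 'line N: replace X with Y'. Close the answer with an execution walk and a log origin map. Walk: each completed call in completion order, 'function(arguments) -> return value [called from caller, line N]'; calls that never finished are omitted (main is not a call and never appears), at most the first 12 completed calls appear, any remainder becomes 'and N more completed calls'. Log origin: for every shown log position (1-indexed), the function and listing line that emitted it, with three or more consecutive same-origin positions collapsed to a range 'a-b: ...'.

Answer: the defect is in split_margin at line 45.
The tell: The log first diverges at position 11: the faulty run prints 'driver got 0' where the working version prints 'driver got 4'.
Call chain: main -> count_flags(0, 0) (called at line 60).
First divergence: position 11 — the shown line 'driver got 0' should read 'driver got 4'.
Intended log window:
  9: audit_lot start: n=4 cutoff=2
  10: hit index 0
  11: driver got 4
  12: count_flags called with 0, 4
Execution walk:
  process_batch([2, 0, 7, 12]) -> 0  [called from derive_floor, line 29]
  tally_events([2, 0, 7, 12], 2) -> 1  [called from derive_floor, line 30]
  bind_quota(0, 1) -> 0  [called from derive_floor, line 32]
  derive_floor([2, 0, 7, 12], 2) -> 0  [called from main, line 57]
  audit_lot([2, 0, 7, 12], 2) -> 0  [called from split_margin, line 42]
  split_margin([2, 0, 7, 12], 2) -> 0  [called from main, line 58]
  count_flags(0, 0) -> -1  [called from main, line 60]
Origin of each log line:
  1 — main, line 56
  2 — derive_floor, line 28
  3 — process_batch, line 2
  4 — tally_events, line 10
  5 — tally_events, line 15
  6 — derive_floor, line 31
  7 — bind_quota, line 19
  8 — split_margin, line 41
  9 — audit_lot, line 35
  10 — split_margin, line 43
  11 — main, line 59
  12 — count_flags, line 48
A correct fix: line 45: replace `0` with `2`.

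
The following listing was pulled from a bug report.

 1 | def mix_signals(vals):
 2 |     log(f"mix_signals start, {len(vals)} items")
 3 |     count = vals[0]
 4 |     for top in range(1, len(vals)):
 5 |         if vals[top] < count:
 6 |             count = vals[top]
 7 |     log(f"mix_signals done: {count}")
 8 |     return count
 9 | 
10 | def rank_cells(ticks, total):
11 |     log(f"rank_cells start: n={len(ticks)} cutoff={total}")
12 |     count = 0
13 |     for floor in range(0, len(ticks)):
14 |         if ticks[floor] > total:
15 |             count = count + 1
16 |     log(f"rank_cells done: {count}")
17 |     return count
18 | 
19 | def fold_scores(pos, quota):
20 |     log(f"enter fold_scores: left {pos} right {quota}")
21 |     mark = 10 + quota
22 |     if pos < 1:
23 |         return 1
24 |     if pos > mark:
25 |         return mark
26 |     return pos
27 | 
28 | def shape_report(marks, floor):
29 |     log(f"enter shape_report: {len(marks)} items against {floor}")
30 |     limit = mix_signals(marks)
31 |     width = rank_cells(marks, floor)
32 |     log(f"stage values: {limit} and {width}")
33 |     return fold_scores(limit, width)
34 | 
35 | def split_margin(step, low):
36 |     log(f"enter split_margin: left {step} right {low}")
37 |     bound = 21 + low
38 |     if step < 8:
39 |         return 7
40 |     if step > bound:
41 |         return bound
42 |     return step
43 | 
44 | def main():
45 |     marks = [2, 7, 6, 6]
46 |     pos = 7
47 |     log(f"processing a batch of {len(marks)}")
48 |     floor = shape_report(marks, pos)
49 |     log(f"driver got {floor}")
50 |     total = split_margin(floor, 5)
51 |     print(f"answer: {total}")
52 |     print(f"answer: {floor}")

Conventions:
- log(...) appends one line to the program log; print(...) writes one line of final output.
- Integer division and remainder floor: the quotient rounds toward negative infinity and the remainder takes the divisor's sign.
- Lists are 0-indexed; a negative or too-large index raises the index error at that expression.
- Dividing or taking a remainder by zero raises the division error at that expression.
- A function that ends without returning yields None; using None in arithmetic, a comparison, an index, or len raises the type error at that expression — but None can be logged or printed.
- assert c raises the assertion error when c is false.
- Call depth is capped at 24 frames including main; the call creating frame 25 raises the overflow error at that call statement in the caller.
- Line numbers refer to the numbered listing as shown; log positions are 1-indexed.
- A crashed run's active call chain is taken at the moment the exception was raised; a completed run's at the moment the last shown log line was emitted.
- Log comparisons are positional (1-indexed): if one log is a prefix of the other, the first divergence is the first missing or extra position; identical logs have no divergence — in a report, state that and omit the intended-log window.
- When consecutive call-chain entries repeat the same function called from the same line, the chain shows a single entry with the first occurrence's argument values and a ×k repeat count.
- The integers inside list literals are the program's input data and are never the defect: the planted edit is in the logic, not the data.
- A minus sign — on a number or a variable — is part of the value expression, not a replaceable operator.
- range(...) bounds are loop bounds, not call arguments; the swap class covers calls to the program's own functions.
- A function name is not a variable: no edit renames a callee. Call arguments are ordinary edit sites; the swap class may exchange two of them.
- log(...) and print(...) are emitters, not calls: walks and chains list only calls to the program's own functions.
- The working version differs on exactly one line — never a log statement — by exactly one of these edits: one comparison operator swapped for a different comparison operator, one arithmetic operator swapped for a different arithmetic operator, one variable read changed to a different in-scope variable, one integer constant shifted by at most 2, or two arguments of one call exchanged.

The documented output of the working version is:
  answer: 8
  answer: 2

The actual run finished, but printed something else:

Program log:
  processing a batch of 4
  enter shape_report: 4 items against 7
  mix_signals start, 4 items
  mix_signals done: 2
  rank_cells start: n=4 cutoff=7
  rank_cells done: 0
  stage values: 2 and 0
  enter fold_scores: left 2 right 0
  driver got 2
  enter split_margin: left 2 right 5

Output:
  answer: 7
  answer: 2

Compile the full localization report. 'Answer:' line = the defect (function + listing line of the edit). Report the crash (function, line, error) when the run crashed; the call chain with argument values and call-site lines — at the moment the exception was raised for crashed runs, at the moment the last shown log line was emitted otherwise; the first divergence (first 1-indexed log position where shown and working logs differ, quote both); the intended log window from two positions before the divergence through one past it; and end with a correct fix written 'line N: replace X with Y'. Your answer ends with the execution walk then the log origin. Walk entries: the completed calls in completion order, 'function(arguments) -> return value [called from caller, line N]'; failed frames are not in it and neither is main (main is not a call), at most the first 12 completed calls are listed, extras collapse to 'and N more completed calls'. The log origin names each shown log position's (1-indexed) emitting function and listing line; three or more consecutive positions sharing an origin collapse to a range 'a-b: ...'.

Answer: the defect is in split_margin at line 39.
Key observation: Log streams are identical — the defect surfaces only in the printed output.
Call chain: main -> split_margin(2, 5) (called at line 50).
First divergence: none; the two logs match at every position.
Execution walk:
  mix_signals([2, 7, 6, 6]) -> 2  [called from shape_report, line 30]
  rank_cells([2, 7, 6, 6], 7) -> 0  [called from shape_report, line 31]
  fold_scores(2, 0) -> 2  [called from shape_report, line 33]
  shape_report([2, 7, 6, 6], 7) -> 2  [called from main, line 48]
  split_margin(2, 5) -> 7  [called from main, line 50]
Origin of each log line:
  1: logged in main at line 47
  2: logged in shape_report at line 29
  3: logged in mix_signals at line 2
  4: logged in mix_signals at line 7
  5: logged in rank_cells at line 11
  6: logged in rank_cells at line 16
  7: logged in shape_report at line 32
  8: logged in fold_scores at line 20
  9: logged in main at line 49
  10: logged in split_margin at line 36
A correct fix: line 39: replace `7` with `8`.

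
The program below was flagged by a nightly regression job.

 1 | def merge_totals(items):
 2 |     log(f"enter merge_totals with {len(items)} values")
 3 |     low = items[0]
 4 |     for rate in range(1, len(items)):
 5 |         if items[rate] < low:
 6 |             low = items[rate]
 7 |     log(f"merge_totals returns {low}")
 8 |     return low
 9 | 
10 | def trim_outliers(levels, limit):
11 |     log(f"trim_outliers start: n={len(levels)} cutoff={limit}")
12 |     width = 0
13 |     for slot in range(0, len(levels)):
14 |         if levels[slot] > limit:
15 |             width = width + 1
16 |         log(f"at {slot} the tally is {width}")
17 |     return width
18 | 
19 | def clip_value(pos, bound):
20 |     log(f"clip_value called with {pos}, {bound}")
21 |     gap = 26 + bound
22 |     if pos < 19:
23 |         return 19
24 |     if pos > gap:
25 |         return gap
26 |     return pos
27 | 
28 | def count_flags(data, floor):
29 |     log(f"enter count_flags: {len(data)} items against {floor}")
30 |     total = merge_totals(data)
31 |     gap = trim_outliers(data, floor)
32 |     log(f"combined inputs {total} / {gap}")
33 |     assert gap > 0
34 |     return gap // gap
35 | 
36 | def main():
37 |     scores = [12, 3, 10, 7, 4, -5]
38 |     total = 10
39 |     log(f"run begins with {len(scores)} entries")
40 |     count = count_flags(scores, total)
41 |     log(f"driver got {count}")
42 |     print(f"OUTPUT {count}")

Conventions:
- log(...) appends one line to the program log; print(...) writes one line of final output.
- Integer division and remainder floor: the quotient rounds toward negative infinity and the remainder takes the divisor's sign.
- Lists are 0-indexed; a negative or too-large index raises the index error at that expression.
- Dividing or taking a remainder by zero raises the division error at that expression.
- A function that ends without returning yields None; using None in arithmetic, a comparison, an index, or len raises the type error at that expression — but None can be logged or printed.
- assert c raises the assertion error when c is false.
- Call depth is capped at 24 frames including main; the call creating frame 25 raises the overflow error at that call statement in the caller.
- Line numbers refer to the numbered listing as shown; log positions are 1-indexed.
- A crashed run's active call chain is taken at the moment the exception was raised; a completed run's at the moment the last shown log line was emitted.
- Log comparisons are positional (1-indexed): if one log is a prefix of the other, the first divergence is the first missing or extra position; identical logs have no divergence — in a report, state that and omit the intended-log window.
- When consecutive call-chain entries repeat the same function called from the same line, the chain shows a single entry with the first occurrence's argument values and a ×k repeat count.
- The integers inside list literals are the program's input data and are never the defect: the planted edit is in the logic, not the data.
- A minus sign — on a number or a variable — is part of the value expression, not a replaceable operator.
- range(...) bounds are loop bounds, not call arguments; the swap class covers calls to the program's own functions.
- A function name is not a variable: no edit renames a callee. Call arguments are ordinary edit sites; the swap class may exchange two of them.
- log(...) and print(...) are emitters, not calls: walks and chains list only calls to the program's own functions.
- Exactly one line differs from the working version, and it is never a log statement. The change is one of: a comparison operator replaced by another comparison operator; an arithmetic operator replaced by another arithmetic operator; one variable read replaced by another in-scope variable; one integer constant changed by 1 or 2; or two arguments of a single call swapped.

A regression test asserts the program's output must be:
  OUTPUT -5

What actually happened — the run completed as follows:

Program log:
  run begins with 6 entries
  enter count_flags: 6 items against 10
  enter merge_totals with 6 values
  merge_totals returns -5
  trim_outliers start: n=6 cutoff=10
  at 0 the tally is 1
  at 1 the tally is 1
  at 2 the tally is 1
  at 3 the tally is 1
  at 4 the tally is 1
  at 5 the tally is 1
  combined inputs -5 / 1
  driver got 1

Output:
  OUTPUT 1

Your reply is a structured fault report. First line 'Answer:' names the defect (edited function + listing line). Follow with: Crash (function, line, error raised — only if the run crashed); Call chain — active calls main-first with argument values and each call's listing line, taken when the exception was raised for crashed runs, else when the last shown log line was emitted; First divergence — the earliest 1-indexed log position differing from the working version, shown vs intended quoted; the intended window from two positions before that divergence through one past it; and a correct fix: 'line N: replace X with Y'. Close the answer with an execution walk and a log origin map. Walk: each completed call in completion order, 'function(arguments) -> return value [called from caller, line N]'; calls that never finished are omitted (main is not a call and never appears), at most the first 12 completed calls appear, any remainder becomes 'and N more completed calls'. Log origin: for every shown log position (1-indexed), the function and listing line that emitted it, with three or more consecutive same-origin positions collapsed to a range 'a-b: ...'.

Answer: the defect is in count_flags at line 34.
Key observation: At log position 13 the runs split — shown 'driver got 1', but the working version logs 'driver got -5'.
Call chain: main.
First divergence: position 13 — shown 'driver got 1', intended 'driver got -5'.
Intended log window:
  11: at 5 the tally is 1
  12: combined inputs -5 / 1
  13: driver got -5
Execution walk:
  merge_totals([12, 3, 10, 7, 4, -5]) -> -5  [called from count_flags, line 30]
  trim_outliers([12, 3, 10, 7, 4, -5], 10) -> 1  [called from count_flags, line 31]
  count_flags([12, 3, 10, 7, 4, -5], 10) -> 1  [called from main, line 40]
Log line origins:
  1 — main, line 39
  2 — count_flags, line 29
  3 — merge_totals, line 2
  4 — merge_totals, line 7
  5 — trim_outliers, line 11
  6-11 — trim_outliers, line 16
  12 — count_flags, line 32
  13 — main, line 41
A correct fix: line 34: replace `gap // gap` with `total // gap`.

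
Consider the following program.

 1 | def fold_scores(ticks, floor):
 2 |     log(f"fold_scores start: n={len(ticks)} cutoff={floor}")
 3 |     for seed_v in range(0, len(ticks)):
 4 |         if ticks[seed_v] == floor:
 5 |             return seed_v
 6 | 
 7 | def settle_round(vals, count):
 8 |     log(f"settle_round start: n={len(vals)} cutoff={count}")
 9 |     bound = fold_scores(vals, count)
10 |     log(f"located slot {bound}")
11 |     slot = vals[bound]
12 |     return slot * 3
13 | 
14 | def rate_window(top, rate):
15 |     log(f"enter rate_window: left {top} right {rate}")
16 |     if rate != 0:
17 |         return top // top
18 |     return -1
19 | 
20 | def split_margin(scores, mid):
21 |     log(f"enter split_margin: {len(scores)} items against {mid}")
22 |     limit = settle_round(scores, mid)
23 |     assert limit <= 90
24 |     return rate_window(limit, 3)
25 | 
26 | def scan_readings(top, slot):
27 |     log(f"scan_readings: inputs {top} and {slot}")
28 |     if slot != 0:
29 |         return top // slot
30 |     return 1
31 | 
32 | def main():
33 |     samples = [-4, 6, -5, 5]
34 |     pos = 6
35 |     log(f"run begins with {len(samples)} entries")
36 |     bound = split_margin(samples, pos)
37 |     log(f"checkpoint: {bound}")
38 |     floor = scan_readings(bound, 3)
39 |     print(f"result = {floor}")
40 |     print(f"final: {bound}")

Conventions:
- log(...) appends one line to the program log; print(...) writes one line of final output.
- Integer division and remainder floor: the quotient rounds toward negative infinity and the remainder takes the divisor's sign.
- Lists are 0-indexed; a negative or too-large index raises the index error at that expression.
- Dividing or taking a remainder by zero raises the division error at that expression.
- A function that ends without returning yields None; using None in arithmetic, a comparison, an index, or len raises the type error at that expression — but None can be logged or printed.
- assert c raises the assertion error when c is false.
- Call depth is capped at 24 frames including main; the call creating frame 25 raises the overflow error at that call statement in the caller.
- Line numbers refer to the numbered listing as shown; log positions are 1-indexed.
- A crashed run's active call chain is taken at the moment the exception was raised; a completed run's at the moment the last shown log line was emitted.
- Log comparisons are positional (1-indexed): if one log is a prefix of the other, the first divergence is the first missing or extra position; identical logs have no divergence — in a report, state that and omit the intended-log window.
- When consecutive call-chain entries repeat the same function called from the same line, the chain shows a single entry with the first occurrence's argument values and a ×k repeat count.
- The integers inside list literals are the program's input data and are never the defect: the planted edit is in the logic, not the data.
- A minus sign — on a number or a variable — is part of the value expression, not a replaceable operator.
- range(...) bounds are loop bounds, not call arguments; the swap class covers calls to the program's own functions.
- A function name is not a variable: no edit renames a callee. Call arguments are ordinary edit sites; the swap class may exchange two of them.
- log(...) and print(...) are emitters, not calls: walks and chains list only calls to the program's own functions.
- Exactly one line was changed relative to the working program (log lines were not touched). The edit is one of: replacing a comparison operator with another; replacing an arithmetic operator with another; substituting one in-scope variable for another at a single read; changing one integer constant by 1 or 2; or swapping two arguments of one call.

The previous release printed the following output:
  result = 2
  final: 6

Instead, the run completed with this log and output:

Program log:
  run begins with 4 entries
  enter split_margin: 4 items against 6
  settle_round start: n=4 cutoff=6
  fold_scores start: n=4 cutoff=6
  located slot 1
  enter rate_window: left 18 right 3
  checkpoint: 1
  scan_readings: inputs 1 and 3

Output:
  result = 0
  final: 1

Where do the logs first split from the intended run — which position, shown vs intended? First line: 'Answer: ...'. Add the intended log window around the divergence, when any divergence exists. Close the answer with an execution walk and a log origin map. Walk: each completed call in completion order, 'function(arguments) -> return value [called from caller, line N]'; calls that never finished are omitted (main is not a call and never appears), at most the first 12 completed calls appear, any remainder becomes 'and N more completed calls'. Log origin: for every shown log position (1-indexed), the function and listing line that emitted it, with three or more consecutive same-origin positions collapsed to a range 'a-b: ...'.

Answer: at position 7 the run shows 'checkpoint: 1' where the working version logs 'checkpoint: 6'.
Intended log window:
  5: located slot 1
  6: enter rate_window: left 18 right 3
  7: checkpoint: 6
  8: scan_readings: inputs 6 and 3
Execution walk:
  fold_scores([-4, 6, -5, 5], 6) -> 1  [called from settle_round, line 9]
  settle_round([-4, 6, -5, 5], 6) -> 18  [called from split_margin, line 22]
  rate_window(18, 3) -> 1  [called from split_margin, line 24]
  split_margin([-4, 6, -5, 5], 6) -> 1  [called from main, line 36]
  scan_readings(1, 3) -> 0  [called from main, line 38]
Log origin:
  1: from main, line 35
  2: from split_margin, line 21
  3: from settle_round, line 8
  4: from fold_scores, line 2
  5: from settle_round, line 10
  6: from rate_window, line 15
  7: from main, line 37
  8: from scan_readings, line 27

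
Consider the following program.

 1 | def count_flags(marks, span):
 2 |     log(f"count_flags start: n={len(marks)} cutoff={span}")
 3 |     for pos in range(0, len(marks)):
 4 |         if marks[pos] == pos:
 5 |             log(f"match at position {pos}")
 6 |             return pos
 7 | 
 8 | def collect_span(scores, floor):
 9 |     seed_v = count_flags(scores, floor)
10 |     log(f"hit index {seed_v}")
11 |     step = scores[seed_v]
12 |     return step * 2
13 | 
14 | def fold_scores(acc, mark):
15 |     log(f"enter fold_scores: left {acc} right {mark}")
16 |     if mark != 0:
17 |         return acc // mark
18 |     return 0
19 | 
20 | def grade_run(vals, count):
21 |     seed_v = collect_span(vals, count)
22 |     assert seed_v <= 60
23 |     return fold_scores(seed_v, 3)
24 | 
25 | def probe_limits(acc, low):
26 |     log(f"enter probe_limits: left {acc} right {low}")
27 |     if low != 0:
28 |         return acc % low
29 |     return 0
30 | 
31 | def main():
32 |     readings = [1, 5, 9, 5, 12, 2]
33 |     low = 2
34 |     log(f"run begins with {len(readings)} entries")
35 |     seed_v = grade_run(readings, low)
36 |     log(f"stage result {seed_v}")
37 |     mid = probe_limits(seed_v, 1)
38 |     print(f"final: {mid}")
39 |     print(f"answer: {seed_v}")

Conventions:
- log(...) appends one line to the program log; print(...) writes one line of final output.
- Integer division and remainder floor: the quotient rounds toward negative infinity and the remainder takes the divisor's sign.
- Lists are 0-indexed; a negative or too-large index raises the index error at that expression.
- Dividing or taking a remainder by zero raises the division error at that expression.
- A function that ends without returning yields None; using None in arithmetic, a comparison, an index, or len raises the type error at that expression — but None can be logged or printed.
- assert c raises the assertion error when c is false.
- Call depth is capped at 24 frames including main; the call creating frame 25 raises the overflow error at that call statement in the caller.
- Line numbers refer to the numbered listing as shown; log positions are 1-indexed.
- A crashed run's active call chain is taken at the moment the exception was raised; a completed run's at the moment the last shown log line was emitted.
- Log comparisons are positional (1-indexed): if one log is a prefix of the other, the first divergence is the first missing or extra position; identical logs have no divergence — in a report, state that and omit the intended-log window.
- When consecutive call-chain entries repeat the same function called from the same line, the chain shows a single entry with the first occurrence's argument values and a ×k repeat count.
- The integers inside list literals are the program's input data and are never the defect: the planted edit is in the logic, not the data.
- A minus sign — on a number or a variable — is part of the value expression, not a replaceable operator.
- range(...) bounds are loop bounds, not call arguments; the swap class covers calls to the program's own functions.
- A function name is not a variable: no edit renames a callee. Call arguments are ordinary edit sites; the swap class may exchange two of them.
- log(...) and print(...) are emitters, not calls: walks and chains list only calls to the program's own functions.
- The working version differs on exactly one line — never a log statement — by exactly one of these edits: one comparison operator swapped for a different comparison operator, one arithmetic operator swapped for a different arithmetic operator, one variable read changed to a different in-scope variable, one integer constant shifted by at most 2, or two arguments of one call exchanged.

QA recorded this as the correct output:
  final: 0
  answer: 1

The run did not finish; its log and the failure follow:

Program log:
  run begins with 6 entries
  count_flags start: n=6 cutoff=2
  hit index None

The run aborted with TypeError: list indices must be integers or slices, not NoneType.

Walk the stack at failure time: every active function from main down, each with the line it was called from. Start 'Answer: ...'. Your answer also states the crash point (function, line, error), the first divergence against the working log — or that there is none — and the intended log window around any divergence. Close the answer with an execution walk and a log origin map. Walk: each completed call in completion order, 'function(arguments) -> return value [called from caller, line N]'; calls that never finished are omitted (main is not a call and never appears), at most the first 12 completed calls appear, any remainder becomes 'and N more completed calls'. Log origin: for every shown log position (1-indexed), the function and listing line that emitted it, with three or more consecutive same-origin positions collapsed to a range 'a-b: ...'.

Answer: main -> grade_run (called at line 35) -> collect_span (called at line 21).
The tell: Everything matches until log position 3, which reads 'hit index None' in place of 'match at position 5'.
Crash: collect_span, line 11, TypeError.
First divergence: position 3 — shown 'hit index None', intended 'match at position 5'.
Intended log window:
  1: run begins with 6 entries
  2: count_flags start: n=6 cutoff=2
  3: match at position 5
  4: hit index 5
Execution walk:
  count_flags([1, 5, 9, 5, 12, 2], 2) -> None  [called from collect_span, line 9]
Origin of each log line:
  1: emitted by main (line 34)
  2: emitted by count_flags (line 2)
  3: emitted by collect_span (line 10)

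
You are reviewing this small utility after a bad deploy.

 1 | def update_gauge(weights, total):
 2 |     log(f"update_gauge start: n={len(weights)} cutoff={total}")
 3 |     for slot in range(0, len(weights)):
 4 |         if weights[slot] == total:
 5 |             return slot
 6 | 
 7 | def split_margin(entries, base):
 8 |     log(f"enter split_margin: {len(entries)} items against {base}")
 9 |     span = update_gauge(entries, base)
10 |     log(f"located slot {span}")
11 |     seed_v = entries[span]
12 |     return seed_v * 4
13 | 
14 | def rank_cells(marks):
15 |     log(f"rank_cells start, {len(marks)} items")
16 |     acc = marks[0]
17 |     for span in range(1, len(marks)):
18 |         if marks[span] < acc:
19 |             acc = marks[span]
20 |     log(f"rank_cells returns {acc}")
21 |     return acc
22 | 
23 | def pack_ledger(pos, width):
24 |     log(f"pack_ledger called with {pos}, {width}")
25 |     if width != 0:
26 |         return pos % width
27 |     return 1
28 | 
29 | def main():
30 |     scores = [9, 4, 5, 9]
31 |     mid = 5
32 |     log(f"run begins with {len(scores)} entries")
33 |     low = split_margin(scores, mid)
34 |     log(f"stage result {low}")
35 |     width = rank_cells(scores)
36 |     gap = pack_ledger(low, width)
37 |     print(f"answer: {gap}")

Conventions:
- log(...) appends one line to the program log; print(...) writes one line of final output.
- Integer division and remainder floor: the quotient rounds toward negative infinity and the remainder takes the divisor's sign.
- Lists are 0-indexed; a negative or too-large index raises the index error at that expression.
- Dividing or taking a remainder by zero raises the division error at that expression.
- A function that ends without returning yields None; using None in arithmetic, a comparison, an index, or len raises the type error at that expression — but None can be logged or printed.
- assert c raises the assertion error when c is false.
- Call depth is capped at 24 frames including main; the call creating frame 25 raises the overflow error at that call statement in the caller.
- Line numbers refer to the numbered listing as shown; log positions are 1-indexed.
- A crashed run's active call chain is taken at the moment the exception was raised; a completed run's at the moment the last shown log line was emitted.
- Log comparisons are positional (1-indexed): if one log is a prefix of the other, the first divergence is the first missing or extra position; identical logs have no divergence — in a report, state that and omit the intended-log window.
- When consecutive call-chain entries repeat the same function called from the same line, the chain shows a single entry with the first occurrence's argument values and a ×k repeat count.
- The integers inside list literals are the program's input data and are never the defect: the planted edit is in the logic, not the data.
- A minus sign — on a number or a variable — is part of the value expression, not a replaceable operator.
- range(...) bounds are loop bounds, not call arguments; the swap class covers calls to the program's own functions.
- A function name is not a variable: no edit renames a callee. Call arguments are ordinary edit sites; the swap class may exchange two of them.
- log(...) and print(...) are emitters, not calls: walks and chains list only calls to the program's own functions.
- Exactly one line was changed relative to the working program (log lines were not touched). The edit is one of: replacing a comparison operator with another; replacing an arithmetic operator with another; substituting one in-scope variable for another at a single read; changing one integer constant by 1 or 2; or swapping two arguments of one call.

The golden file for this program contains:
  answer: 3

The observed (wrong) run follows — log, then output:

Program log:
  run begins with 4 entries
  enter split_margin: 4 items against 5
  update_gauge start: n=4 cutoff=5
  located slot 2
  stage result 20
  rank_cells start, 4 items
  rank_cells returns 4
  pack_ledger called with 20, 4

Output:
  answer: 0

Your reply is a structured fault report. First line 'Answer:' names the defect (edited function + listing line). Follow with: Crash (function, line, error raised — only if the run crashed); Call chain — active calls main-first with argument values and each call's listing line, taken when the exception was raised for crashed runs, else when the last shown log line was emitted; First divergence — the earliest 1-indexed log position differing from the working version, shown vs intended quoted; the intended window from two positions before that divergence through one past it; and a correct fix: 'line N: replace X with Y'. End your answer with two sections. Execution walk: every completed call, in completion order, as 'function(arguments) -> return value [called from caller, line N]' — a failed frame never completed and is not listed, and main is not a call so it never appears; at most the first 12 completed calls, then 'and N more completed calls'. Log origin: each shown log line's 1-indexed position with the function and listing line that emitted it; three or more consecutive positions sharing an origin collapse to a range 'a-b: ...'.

Answer: the defect is in split_margin at line 12.
Key fact: The log first diverges at position 5: the faulty run prints 'stage result 20' where the working version prints 'stage result 15'.
Call chain: main -> pack_ledger(20, 4) (called at line 36).
First divergence: at position 5 the run shows 'stage result 20' where the working version logs 'stage result 15'.
Intended log window:
  3: update_gauge start: n=4 cutoff=5
  4: located slot 2
  5: stage result 15
  6: rank_cells start, 4 items
Execution walk:
  update_gauge([9, 4, 5, 9], 5) -> 2  [called from split_margin, line 9]
  split_margin([9, 4, 5, 9], 5) -> 20  [called from main, line 33]
  rank_cells([9, 4, 5, 9]) -> 4  [called from main, line 35]
  pack_ledger(20, 4) -> 0  [called from main, line 36]
Log origin:
  1 — main, line 32
  2 — split_margin, line 8
  3 — update_gauge, line 2
  4 — split_margin, line 10
  5 — main, line 34
  6 — rank_cells, line 15
  7 — rank_cells, line 20
  8 — pack_ledger, line 24
A correct fix: line 12: replace `4` with `3`.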